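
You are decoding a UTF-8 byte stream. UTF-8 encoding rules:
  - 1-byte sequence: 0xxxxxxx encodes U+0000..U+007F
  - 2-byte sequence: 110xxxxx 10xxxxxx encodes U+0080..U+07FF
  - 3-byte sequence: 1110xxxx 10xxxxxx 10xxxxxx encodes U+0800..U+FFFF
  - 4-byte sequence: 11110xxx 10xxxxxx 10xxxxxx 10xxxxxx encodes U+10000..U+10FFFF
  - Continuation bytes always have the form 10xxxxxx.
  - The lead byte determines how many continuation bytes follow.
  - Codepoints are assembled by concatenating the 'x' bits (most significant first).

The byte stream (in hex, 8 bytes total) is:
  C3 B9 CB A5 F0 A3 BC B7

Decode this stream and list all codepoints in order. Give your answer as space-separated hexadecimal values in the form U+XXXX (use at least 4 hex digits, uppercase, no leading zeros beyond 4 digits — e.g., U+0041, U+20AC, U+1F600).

Answer: U+00F9 U+02E5 U+23F37

Derivation:
Byte[0]=C3: 2-byte lead, need 1 cont bytes. acc=0x3
Byte[1]=B9: continuation. acc=(acc<<6)|0x39=0xF9
Completed: cp=U+00F9 (starts at byte 0)
Byte[2]=CB: 2-byte lead, need 1 cont bytes. acc=0xB
Byte[3]=A5: continuation. acc=(acc<<6)|0x25=0x2E5
Completed: cp=U+02E5 (starts at byte 2)
Byte[4]=F0: 4-byte lead, need 3 cont bytes. acc=0x0
Byte[5]=A3: continuation. acc=(acc<<6)|0x23=0x23
Byte[6]=BC: continuation. acc=(acc<<6)|0x3C=0x8FC
Byte[7]=B7: continuation. acc=(acc<<6)|0x37=0x23F37
Completed: cp=U+23F37 (starts at byte 4)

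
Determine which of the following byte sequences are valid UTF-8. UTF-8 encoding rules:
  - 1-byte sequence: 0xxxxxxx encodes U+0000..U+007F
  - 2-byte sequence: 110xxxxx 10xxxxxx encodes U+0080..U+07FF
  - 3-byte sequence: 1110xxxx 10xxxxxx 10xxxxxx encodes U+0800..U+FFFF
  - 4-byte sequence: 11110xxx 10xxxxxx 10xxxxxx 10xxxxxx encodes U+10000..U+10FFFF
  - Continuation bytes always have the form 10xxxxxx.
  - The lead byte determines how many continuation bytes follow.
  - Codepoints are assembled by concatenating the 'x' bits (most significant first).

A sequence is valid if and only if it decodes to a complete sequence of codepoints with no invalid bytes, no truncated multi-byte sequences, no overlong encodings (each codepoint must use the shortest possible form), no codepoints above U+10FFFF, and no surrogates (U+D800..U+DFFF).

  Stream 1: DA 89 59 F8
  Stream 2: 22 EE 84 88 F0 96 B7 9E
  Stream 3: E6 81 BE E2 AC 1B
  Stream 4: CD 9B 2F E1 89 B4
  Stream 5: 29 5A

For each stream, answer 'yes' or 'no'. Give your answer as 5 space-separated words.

Stream 1: error at byte offset 3. INVALID
Stream 2: decodes cleanly. VALID
Stream 3: error at byte offset 5. INVALID
Stream 4: decodes cleanly. VALID
Stream 5: decodes cleanly. VALID

Answer: no yes no yes yes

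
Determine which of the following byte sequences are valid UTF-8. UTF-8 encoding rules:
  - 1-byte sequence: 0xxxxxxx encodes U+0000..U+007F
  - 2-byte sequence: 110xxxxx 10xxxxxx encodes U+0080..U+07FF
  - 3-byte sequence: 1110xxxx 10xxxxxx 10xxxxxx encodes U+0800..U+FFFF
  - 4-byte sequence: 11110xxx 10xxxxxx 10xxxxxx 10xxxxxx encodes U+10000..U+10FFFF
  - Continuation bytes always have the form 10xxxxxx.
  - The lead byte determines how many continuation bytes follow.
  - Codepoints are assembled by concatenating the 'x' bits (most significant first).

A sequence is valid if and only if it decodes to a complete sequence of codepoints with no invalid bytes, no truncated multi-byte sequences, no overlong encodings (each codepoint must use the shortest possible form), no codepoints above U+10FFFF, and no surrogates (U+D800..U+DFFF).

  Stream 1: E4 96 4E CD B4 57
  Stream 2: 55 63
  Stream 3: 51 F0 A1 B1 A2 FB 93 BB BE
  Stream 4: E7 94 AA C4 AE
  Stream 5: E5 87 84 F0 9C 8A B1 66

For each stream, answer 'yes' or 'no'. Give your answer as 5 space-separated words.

Answer: no yes no yes yes

Derivation:
Stream 1: error at byte offset 2. INVALID
Stream 2: decodes cleanly. VALID
Stream 3: error at byte offset 5. INVALID
Stream 4: decodes cleanly. VALID
Stream 5: decodes cleanly. VALID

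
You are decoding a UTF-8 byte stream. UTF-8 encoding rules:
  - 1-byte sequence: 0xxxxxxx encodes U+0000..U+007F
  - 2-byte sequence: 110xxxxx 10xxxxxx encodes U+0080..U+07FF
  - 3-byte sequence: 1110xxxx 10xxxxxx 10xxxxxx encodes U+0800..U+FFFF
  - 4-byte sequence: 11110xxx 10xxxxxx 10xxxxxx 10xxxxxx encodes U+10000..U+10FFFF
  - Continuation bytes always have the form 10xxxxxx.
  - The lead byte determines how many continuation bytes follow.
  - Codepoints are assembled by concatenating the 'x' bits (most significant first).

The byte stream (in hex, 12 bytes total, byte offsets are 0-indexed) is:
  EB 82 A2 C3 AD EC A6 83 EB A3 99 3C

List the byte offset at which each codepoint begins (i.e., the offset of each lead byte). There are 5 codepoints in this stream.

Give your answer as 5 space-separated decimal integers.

Answer: 0 3 5 8 11

Derivation:
Byte[0]=EB: 3-byte lead, need 2 cont bytes. acc=0xB
Byte[1]=82: continuation. acc=(acc<<6)|0x02=0x2C2
Byte[2]=A2: continuation. acc=(acc<<6)|0x22=0xB0A2
Completed: cp=U+B0A2 (starts at byte 0)
Byte[3]=C3: 2-byte lead, need 1 cont bytes. acc=0x3
Byte[4]=AD: continuation. acc=(acc<<6)|0x2D=0xED
Completed: cp=U+00ED (starts at byte 3)
Byte[5]=EC: 3-byte lead, need 2 cont bytes. acc=0xC
Byte[6]=A6: continuation. acc=(acc<<6)|0x26=0x326
Byte[7]=83: continuation. acc=(acc<<6)|0x03=0xC983
Completed: cp=U+C983 (starts at byte 5)
Byte[8]=EB: 3-byte lead, need 2 cont bytes. acc=0xB
Byte[9]=A3: continuation. acc=(acc<<6)|0x23=0x2E3
Byte[10]=99: continuation. acc=(acc<<6)|0x19=0xB8D9
Completed: cp=U+B8D9 (starts at byte 8)
Byte[11]=3C: 1-byte ASCII. cp=U+003C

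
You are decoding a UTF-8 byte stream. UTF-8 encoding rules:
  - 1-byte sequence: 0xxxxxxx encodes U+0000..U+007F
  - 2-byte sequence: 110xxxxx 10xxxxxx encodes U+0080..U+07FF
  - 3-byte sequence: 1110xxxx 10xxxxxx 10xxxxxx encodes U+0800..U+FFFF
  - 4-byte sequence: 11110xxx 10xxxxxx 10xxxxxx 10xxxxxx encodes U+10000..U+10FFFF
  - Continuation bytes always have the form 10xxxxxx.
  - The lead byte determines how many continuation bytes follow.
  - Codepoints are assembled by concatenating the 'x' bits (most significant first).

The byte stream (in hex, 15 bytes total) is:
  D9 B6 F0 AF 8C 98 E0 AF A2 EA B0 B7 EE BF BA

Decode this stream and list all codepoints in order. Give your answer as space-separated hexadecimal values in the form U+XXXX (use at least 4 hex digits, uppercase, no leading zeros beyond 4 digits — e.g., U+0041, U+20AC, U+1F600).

Byte[0]=D9: 2-byte lead, need 1 cont bytes. acc=0x19
Byte[1]=B6: continuation. acc=(acc<<6)|0x36=0x676
Completed: cp=U+0676 (starts at byte 0)
Byte[2]=F0: 4-byte lead, need 3 cont bytes. acc=0x0
Byte[3]=AF: continuation. acc=(acc<<6)|0x2F=0x2F
Byte[4]=8C: continuation. acc=(acc<<6)|0x0C=0xBCC
Byte[5]=98: continuation. acc=(acc<<6)|0x18=0x2F318
Completed: cp=U+2F318 (starts at byte 2)
Byte[6]=E0: 3-byte lead, need 2 cont bytes. acc=0x0
Byte[7]=AF: continuation. acc=(acc<<6)|0x2F=0x2F
Byte[8]=A2: continuation. acc=(acc<<6)|0x22=0xBE2
Completed: cp=U+0BE2 (starts at byte 6)
Byte[9]=EA: 3-byte lead, need 2 cont bytes. acc=0xA
Byte[10]=B0: continuation. acc=(acc<<6)|0x30=0x2B0
Byte[11]=B7: continuation. acc=(acc<<6)|0x37=0xAC37
Completed: cp=U+AC37 (starts at byte 9)
Byte[12]=EE: 3-byte lead, need 2 cont bytes. acc=0xE
Byte[13]=BF: continuation. acc=(acc<<6)|0x3F=0x3BF
Byte[14]=BA: continuation. acc=(acc<<6)|0x3A=0xEFFA
Completed: cp=U+EFFA (starts at byte 12)

Answer: U+0676 U+2F318 U+0BE2 U+AC37 U+EFFA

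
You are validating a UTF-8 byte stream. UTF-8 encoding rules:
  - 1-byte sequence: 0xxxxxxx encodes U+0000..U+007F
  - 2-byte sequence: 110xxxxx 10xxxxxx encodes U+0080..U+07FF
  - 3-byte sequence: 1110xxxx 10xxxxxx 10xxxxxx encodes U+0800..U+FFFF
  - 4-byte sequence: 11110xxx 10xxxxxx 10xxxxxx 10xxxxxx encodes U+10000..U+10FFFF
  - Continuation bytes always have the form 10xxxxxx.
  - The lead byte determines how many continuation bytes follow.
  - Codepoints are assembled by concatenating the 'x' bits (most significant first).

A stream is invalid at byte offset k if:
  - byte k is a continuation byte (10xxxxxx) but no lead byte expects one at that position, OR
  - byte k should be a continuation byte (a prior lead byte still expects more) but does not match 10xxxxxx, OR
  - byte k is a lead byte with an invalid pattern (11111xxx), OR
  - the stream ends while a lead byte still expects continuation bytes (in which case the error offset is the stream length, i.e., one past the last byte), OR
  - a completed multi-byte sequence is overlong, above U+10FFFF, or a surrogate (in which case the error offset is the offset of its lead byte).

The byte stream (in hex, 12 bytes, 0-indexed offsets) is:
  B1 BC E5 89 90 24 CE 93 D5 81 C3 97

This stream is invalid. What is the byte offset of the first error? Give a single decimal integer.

Answer: 0

Derivation:
Byte[0]=B1: INVALID lead byte (not 0xxx/110x/1110/11110)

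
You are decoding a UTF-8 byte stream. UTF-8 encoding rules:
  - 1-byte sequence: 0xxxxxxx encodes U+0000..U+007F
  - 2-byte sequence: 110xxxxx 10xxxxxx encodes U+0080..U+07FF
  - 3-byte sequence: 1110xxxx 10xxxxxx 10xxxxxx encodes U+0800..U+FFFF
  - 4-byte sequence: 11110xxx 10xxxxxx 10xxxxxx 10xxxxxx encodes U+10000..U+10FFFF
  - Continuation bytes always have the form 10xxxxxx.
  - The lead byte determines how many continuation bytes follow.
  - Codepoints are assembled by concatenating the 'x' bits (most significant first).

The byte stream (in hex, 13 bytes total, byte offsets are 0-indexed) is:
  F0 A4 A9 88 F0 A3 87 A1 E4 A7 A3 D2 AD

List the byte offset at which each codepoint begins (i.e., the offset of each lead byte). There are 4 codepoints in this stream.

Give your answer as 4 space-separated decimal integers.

Byte[0]=F0: 4-byte lead, need 3 cont bytes. acc=0x0
Byte[1]=A4: continuation. acc=(acc<<6)|0x24=0x24
Byte[2]=A9: continuation. acc=(acc<<6)|0x29=0x929
Byte[3]=88: continuation. acc=(acc<<6)|0x08=0x24A48
Completed: cp=U+24A48 (starts at byte 0)
Byte[4]=F0: 4-byte lead, need 3 cont bytes. acc=0x0
Byte[5]=A3: continuation. acc=(acc<<6)|0x23=0x23
Byte[6]=87: continuation. acc=(acc<<6)|0x07=0x8C7
Byte[7]=A1: continuation. acc=(acc<<6)|0x21=0x231E1
Completed: cp=U+231E1 (starts at byte 4)
Byte[8]=E4: 3-byte lead, need 2 cont bytes. acc=0x4
Byte[9]=A7: continuation. acc=(acc<<6)|0x27=0x127
Byte[10]=A3: continuation. acc=(acc<<6)|0x23=0x49E3
Completed: cp=U+49E3 (starts at byte 8)
Byte[11]=D2: 2-byte lead, need 1 cont bytes. acc=0x12
Byte[12]=AD: continuation. acc=(acc<<6)|0x2D=0x4AD
Completed: cp=U+04AD (starts at byte 11)

Answer: 0 4 8 11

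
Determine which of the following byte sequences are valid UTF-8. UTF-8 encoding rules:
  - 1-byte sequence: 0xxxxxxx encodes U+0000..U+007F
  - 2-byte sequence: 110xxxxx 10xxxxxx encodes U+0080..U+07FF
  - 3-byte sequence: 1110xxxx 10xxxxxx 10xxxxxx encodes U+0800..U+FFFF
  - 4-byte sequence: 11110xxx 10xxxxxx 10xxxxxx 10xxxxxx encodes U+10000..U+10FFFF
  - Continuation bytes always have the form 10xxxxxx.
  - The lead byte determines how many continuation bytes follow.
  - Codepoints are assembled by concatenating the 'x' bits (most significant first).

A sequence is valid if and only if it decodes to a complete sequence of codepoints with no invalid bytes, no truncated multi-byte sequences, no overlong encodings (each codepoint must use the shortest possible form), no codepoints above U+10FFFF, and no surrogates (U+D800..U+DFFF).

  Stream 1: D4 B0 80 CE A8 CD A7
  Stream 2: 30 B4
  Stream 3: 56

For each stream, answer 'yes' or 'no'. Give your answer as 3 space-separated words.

Stream 1: error at byte offset 2. INVALID
Stream 2: error at byte offset 1. INVALID
Stream 3: decodes cleanly. VALID

Answer: no no yes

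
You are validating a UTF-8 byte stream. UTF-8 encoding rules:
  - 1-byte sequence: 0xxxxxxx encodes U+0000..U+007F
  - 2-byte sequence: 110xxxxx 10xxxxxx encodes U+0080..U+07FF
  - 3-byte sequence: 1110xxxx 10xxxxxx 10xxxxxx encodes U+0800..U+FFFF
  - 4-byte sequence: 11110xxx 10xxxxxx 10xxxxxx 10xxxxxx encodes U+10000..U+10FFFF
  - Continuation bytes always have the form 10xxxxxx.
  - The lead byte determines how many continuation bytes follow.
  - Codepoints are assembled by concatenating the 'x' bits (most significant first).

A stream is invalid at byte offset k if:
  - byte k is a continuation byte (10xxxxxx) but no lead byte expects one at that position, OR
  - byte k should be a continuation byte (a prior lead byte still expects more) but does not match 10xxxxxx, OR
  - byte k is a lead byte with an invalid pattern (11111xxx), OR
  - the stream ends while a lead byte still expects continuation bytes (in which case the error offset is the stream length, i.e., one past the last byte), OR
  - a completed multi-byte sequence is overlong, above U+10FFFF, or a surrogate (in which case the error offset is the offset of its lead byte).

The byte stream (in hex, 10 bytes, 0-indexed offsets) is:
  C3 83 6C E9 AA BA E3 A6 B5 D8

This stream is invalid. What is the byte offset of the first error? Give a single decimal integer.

Answer: 10

Derivation:
Byte[0]=C3: 2-byte lead, need 1 cont bytes. acc=0x3
Byte[1]=83: continuation. acc=(acc<<6)|0x03=0xC3
Completed: cp=U+00C3 (starts at byte 0)
Byte[2]=6C: 1-byte ASCII. cp=U+006C
Byte[3]=E9: 3-byte lead, need 2 cont bytes. acc=0x9
Byte[4]=AA: continuation. acc=(acc<<6)|0x2A=0x26A
Byte[5]=BA: continuation. acc=(acc<<6)|0x3A=0x9ABA
Completed: cp=U+9ABA (starts at byte 3)
Byte[6]=E3: 3-byte lead, need 2 cont bytes. acc=0x3
Byte[7]=A6: continuation. acc=(acc<<6)|0x26=0xE6
Byte[8]=B5: continuation. acc=(acc<<6)|0x35=0x39B5
Completed: cp=U+39B5 (starts at byte 6)
Byte[9]=D8: 2-byte lead, need 1 cont bytes. acc=0x18
Byte[10]: stream ended, expected continuation. INVALID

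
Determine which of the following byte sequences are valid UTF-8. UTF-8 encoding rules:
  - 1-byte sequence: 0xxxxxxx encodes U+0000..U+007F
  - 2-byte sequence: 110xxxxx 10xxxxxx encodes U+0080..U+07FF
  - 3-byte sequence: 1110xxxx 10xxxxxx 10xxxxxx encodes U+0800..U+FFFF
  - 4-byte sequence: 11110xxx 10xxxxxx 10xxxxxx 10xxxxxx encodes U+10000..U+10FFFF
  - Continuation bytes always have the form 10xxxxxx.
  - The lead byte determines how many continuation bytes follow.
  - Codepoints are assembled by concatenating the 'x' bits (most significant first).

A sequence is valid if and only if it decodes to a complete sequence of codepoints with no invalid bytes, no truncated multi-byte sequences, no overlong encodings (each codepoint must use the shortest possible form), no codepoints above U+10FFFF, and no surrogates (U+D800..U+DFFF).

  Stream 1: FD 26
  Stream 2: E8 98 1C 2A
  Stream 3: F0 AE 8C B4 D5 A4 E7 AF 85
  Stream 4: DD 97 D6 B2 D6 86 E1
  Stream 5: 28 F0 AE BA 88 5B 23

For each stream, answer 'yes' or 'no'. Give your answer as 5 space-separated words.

Stream 1: error at byte offset 0. INVALID
Stream 2: error at byte offset 2. INVALID
Stream 3: decodes cleanly. VALID
Stream 4: error at byte offset 7. INVALID
Stream 5: decodes cleanly. VALID

Answer: no no yes no yes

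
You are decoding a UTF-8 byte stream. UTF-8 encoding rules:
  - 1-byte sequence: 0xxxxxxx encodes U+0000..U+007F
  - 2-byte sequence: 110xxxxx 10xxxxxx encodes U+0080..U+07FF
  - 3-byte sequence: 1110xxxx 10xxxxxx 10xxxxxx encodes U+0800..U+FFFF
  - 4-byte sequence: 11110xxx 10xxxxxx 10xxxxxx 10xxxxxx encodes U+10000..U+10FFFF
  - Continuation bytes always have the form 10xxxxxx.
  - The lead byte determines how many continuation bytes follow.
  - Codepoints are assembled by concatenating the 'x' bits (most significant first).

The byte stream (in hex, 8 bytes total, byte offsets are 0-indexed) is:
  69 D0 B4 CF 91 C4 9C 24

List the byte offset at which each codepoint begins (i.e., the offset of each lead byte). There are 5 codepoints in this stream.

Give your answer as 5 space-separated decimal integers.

Answer: 0 1 3 5 7

Derivation:
Byte[0]=69: 1-byte ASCII. cp=U+0069
Byte[1]=D0: 2-byte lead, need 1 cont bytes. acc=0x10
Byte[2]=B4: continuation. acc=(acc<<6)|0x34=0x434
Completed: cp=U+0434 (starts at byte 1)
Byte[3]=CF: 2-byte lead, need 1 cont bytes. acc=0xF
Byte[4]=91: continuation. acc=(acc<<6)|0x11=0x3D1
Completed: cp=U+03D1 (starts at byte 3)
Byte[5]=C4: 2-byte lead, need 1 cont bytes. acc=0x4
Byte[6]=9C: continuation. acc=(acc<<6)|0x1C=0x11C
Completed: cp=U+011C (starts at byte 5)
Byte[7]=24: 1-byte ASCII. cp=U+0024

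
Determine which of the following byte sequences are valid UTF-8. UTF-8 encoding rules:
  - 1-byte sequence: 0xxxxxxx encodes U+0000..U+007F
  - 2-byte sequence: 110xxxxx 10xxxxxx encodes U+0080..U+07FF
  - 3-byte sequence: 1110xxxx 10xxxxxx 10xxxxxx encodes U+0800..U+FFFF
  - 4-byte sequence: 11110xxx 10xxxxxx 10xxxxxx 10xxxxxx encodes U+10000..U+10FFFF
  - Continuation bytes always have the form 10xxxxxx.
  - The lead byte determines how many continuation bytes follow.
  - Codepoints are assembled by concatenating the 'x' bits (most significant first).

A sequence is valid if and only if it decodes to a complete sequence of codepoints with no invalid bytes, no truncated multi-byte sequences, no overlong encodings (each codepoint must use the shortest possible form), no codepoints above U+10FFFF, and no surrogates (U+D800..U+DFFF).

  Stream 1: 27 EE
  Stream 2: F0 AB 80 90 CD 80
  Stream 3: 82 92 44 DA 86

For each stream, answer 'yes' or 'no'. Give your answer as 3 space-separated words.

Stream 1: error at byte offset 2. INVALID
Stream 2: decodes cleanly. VALID
Stream 3: error at byte offset 0. INVALID

Answer: no yes no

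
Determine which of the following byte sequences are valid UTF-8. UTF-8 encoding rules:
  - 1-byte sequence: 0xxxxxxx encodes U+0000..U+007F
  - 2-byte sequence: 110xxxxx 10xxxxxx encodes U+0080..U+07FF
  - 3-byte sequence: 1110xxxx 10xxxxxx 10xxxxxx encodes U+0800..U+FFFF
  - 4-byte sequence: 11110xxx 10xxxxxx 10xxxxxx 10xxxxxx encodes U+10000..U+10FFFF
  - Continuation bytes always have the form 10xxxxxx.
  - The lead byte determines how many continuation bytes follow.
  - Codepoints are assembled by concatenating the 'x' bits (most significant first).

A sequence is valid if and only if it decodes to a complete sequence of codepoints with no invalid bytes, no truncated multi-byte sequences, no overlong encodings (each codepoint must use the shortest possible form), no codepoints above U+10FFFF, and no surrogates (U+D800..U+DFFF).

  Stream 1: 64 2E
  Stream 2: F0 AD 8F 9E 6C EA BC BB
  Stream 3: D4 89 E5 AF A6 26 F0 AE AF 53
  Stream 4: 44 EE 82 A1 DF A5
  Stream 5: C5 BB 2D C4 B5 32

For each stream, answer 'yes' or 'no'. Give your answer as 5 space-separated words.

Stream 1: decodes cleanly. VALID
Stream 2: decodes cleanly. VALID
Stream 3: error at byte offset 9. INVALID
Stream 4: decodes cleanly. VALID
Stream 5: decodes cleanly. VALID

Answer: yes yes no yes yes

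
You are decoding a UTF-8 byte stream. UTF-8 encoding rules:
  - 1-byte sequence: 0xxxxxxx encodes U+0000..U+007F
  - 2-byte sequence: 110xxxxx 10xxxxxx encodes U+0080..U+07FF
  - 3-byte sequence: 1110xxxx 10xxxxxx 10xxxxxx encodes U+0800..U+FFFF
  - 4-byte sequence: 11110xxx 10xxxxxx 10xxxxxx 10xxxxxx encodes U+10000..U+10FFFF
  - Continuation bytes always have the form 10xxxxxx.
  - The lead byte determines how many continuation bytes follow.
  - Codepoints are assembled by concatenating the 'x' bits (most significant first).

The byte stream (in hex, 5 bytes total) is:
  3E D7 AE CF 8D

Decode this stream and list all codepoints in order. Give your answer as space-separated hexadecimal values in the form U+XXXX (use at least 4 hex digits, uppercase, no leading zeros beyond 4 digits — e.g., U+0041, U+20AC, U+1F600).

Byte[0]=3E: 1-byte ASCII. cp=U+003E
Byte[1]=D7: 2-byte lead, need 1 cont bytes. acc=0x17
Byte[2]=AE: continuation. acc=(acc<<6)|0x2E=0x5EE
Completed: cp=U+05EE (starts at byte 1)
Byte[3]=CF: 2-byte lead, need 1 cont bytes. acc=0xF
Byte[4]=8D: continuation. acc=(acc<<6)|0x0D=0x3CD
Completed: cp=U+03CD (starts at byte 3)

Answer: U+003E U+05EE U+03CD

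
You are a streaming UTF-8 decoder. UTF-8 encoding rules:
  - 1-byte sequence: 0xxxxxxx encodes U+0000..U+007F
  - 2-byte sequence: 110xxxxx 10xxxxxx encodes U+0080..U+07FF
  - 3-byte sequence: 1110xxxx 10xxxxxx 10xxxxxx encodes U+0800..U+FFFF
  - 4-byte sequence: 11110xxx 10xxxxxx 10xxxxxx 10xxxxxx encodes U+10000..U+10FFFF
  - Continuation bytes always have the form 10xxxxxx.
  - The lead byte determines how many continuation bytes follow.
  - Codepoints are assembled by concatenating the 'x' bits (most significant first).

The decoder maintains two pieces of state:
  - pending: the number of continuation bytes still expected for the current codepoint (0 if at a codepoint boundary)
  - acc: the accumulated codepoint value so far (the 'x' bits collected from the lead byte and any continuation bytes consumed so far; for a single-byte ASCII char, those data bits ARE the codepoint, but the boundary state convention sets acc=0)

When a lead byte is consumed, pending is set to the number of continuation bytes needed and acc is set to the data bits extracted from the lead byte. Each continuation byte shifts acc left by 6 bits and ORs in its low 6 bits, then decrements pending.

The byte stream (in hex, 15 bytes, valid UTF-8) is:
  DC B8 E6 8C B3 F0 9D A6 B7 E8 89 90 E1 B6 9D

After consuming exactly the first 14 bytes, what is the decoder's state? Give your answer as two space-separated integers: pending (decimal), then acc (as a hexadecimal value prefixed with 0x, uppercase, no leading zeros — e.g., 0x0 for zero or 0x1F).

Answer: 1 0x76

Derivation:
Byte[0]=DC: 2-byte lead. pending=1, acc=0x1C
Byte[1]=B8: continuation. acc=(acc<<6)|0x38=0x738, pending=0
Byte[2]=E6: 3-byte lead. pending=2, acc=0x6
Byte[3]=8C: continuation. acc=(acc<<6)|0x0C=0x18C, pending=1
Byte[4]=B3: continuation. acc=(acc<<6)|0x33=0x6333, pending=0
Byte[5]=F0: 4-byte lead. pending=3, acc=0x0
Byte[6]=9D: continuation. acc=(acc<<6)|0x1D=0x1D, pending=2
Byte[7]=A6: continuation. acc=(acc<<6)|0x26=0x766, pending=1
Byte[8]=B7: continuation. acc=(acc<<6)|0x37=0x1D9B7, pending=0
Byte[9]=E8: 3-byte lead. pending=2, acc=0x8
Byte[10]=89: continuation. acc=(acc<<6)|0x09=0x209, pending=1
Byte[11]=90: continuation. acc=(acc<<6)|0x10=0x8250, pending=0
Byte[12]=E1: 3-byte lead. pending=2, acc=0x1
Byte[13]=B6: continuation. acc=(acc<<6)|0x36=0x76, pending=1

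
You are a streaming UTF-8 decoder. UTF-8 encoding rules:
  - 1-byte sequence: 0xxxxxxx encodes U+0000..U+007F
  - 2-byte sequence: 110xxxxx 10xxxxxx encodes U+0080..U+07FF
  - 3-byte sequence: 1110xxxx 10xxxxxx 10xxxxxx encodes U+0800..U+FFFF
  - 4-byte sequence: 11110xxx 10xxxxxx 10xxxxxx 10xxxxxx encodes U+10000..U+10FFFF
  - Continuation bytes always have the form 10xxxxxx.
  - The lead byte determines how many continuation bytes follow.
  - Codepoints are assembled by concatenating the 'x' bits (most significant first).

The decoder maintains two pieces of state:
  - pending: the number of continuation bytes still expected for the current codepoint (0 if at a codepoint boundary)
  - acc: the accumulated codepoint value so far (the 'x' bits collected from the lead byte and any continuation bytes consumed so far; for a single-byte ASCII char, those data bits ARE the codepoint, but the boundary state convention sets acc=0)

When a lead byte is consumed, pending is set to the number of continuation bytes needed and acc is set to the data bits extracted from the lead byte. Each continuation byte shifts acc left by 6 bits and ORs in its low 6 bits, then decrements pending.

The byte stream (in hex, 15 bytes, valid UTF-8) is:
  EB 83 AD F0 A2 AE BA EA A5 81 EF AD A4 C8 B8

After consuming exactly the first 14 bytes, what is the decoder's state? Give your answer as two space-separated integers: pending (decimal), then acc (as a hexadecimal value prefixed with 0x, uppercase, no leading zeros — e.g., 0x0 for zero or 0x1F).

Byte[0]=EB: 3-byte lead. pending=2, acc=0xB
Byte[1]=83: continuation. acc=(acc<<6)|0x03=0x2C3, pending=1
Byte[2]=AD: continuation. acc=(acc<<6)|0x2D=0xB0ED, pending=0
Byte[3]=F0: 4-byte lead. pending=3, acc=0x0
Byte[4]=A2: continuation. acc=(acc<<6)|0x22=0x22, pending=2
Byte[5]=AE: continuation. acc=(acc<<6)|0x2E=0x8AE, pending=1
Byte[6]=BA: continuation. acc=(acc<<6)|0x3A=0x22BBA, pending=0
Byte[7]=EA: 3-byte lead. pending=2, acc=0xA
Byte[8]=A5: continuation. acc=(acc<<6)|0x25=0x2A5, pending=1
Byte[9]=81: continuation. acc=(acc<<6)|0x01=0xA941, pending=0
Byte[10]=EF: 3-byte lead. pending=2, acc=0xF
Byte[11]=AD: continuation. acc=(acc<<6)|0x2D=0x3ED, pending=1
Byte[12]=A4: continuation. acc=(acc<<6)|0x24=0xFB64, pending=0
Byte[13]=C8: 2-byte lead. pending=1, acc=0x8

Answer: 1 0x8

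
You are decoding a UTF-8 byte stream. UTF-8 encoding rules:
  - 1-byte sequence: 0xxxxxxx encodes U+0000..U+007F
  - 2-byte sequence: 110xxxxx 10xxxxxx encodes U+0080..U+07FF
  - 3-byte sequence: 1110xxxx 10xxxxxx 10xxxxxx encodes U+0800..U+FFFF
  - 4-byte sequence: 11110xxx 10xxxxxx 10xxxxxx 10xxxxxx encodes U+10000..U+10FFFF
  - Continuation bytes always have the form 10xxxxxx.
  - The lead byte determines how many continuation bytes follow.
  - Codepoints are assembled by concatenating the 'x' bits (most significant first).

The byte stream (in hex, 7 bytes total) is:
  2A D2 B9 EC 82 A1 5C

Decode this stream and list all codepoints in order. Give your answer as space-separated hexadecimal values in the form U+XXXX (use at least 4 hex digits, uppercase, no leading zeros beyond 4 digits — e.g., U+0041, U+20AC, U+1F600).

Byte[0]=2A: 1-byte ASCII. cp=U+002A
Byte[1]=D2: 2-byte lead, need 1 cont bytes. acc=0x12
Byte[2]=B9: continuation. acc=(acc<<6)|0x39=0x4B9
Completed: cp=U+04B9 (starts at byte 1)
Byte[3]=EC: 3-byte lead, need 2 cont bytes. acc=0xC
Byte[4]=82: continuation. acc=(acc<<6)|0x02=0x302
Byte[5]=A1: continuation. acc=(acc<<6)|0x21=0xC0A1
Completed: cp=U+C0A1 (starts at byte 3)
Byte[6]=5C: 1-byte ASCII. cp=U+005C

Answer: U+002A U+04B9 U+C0A1 U+005C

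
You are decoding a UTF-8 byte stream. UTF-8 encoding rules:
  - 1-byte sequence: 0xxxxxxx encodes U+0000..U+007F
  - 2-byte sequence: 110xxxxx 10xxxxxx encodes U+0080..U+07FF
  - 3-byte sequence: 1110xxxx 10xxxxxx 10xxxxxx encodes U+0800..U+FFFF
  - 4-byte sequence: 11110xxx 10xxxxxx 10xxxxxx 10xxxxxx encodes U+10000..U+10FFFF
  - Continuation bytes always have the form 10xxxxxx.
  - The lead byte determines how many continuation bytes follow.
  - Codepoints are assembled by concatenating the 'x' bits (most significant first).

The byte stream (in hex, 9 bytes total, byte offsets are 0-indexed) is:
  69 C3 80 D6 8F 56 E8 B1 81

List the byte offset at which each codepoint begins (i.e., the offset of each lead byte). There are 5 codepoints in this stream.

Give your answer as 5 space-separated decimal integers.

Answer: 0 1 3 5 6

Derivation:
Byte[0]=69: 1-byte ASCII. cp=U+0069
Byte[1]=C3: 2-byte lead, need 1 cont bytes. acc=0x3
Byte[2]=80: continuation. acc=(acc<<6)|0x00=0xC0
Completed: cp=U+00C0 (starts at byte 1)
Byte[3]=D6: 2-byte lead, need 1 cont bytes. acc=0x16
Byte[4]=8F: continuation. acc=(acc<<6)|0x0F=0x58F
Completed: cp=U+058F (starts at byte 3)
Byte[5]=56: 1-byte ASCII. cp=U+0056
Byte[6]=E8: 3-byte lead, need 2 cont bytes. acc=0x8
Byte[7]=B1: continuation. acc=(acc<<6)|0x31=0x231
Byte[8]=81: continuation. acc=(acc<<6)|0x01=0x8C41
Completed: cp=U+8C41 (starts at byte 6)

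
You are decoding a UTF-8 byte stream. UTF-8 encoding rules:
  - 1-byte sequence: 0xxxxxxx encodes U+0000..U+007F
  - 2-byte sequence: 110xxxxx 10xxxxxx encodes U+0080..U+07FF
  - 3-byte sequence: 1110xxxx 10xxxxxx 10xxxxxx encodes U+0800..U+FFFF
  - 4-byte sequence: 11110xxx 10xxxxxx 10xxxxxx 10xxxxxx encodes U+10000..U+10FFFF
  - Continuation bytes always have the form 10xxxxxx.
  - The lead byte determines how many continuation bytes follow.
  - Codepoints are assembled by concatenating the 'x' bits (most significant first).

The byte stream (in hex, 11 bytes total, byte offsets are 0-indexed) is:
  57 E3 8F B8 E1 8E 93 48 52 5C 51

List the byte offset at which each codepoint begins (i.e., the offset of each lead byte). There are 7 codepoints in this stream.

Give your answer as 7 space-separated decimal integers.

Byte[0]=57: 1-byte ASCII. cp=U+0057
Byte[1]=E3: 3-byte lead, need 2 cont bytes. acc=0x3
Byte[2]=8F: continuation. acc=(acc<<6)|0x0F=0xCF
Byte[3]=B8: continuation. acc=(acc<<6)|0x38=0x33F8
Completed: cp=U+33F8 (starts at byte 1)
Byte[4]=E1: 3-byte lead, need 2 cont bytes. acc=0x1
Byte[5]=8E: continuation. acc=(acc<<6)|0x0E=0x4E
Byte[6]=93: continuation. acc=(acc<<6)|0x13=0x1393
Completed: cp=U+1393 (starts at byte 4)
Byte[7]=48: 1-byte ASCII. cp=U+0048
Byte[8]=52: 1-byte ASCII. cp=U+0052
Byte[9]=5C: 1-byte ASCII. cp=U+005C
Byte[10]=51: 1-byte ASCII. cp=U+0051

Answer: 0 1 4 7 8 9 10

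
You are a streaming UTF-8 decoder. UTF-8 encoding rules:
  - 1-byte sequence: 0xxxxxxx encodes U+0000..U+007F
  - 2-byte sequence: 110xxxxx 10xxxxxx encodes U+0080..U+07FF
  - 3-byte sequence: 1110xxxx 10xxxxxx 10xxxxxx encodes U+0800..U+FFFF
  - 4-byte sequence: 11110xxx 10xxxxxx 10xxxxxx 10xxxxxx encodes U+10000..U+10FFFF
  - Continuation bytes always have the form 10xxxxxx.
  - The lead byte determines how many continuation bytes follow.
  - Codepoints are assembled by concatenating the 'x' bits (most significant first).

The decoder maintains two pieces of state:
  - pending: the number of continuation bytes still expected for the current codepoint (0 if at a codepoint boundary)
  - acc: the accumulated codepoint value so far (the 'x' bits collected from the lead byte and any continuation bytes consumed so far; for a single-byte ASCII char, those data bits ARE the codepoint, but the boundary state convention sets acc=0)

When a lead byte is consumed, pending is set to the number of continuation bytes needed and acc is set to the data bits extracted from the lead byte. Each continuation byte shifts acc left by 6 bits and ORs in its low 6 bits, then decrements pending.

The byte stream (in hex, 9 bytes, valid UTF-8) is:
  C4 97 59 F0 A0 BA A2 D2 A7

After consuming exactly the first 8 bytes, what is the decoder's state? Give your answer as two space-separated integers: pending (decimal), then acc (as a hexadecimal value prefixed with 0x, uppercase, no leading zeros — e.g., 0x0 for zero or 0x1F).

Answer: 1 0x12

Derivation:
Byte[0]=C4: 2-byte lead. pending=1, acc=0x4
Byte[1]=97: continuation. acc=(acc<<6)|0x17=0x117, pending=0
Byte[2]=59: 1-byte. pending=0, acc=0x0
Byte[3]=F0: 4-byte lead. pending=3, acc=0x0
Byte[4]=A0: continuation. acc=(acc<<6)|0x20=0x20, pending=2
Byte[5]=BA: continuation. acc=(acc<<6)|0x3A=0x83A, pending=1
Byte[6]=A2: continuation. acc=(acc<<6)|0x22=0x20EA2, pending=0
Byte[7]=D2: 2-byte lead. pending=1, acc=0x12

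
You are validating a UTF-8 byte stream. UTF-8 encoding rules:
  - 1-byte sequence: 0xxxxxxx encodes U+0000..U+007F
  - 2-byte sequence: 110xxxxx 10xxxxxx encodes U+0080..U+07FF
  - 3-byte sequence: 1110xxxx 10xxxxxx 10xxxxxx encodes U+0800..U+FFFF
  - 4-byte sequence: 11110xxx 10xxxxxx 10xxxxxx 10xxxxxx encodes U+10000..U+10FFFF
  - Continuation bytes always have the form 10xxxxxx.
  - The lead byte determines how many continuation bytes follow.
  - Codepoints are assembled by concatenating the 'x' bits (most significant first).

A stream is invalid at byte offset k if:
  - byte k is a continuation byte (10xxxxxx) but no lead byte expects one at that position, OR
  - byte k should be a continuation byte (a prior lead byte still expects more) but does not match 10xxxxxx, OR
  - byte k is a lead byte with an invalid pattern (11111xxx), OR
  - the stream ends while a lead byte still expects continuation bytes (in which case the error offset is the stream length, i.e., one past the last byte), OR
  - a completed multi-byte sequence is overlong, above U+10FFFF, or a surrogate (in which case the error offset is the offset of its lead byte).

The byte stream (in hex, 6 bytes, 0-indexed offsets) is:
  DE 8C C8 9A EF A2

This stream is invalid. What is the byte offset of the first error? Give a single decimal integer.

Byte[0]=DE: 2-byte lead, need 1 cont bytes. acc=0x1E
Byte[1]=8C: continuation. acc=(acc<<6)|0x0C=0x78C
Completed: cp=U+078C (starts at byte 0)
Byte[2]=C8: 2-byte lead, need 1 cont bytes. acc=0x8
Byte[3]=9A: continuation. acc=(acc<<6)|0x1A=0x21A
Completed: cp=U+021A (starts at byte 2)
Byte[4]=EF: 3-byte lead, need 2 cont bytes. acc=0xF
Byte[5]=A2: continuation. acc=(acc<<6)|0x22=0x3E2
Byte[6]: stream ended, expected continuation. INVALID

Answer: 6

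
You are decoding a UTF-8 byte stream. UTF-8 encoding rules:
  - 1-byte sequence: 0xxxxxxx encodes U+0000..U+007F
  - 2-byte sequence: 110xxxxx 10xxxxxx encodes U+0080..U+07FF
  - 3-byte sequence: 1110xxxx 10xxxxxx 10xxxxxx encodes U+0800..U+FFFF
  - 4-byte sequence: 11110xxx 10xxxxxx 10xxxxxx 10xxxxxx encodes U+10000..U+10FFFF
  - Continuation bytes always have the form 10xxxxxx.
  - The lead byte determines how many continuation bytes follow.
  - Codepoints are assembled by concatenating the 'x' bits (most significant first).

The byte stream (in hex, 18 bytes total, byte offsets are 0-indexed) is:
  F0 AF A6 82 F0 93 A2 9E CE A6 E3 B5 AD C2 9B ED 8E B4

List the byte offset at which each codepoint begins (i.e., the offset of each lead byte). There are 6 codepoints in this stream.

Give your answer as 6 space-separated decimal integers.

Answer: 0 4 8 10 13 15

Derivation:
Byte[0]=F0: 4-byte lead, need 3 cont bytes. acc=0x0
Byte[1]=AF: continuation. acc=(acc<<6)|0x2F=0x2F
Byte[2]=A6: continuation. acc=(acc<<6)|0x26=0xBE6
Byte[3]=82: continuation. acc=(acc<<6)|0x02=0x2F982
Completed: cp=U+2F982 (starts at byte 0)
Byte[4]=F0: 4-byte lead, need 3 cont bytes. acc=0x0
Byte[5]=93: continuation. acc=(acc<<6)|0x13=0x13
Byte[6]=A2: continuation. acc=(acc<<6)|0x22=0x4E2
Byte[7]=9E: continuation. acc=(acc<<6)|0x1E=0x1389E
Completed: cp=U+1389E (starts at byte 4)
Byte[8]=CE: 2-byte lead, need 1 cont bytes. acc=0xE
Byte[9]=A6: continuation. acc=(acc<<6)|0x26=0x3A6
Completed: cp=U+03A6 (starts at byte 8)
Byte[10]=E3: 3-byte lead, need 2 cont bytes. acc=0x3
Byte[11]=B5: continuation. acc=(acc<<6)|0x35=0xF5
Byte[12]=AD: continuation. acc=(acc<<6)|0x2D=0x3D6D
Completed: cp=U+3D6D (starts at byte 10)
Byte[13]=C2: 2-byte lead, need 1 cont bytes. acc=0x2
Byte[14]=9B: continuation. acc=(acc<<6)|0x1B=0x9B
Completed: cp=U+009B (starts at byte 13)
Byte[15]=ED: 3-byte lead, need 2 cont bytes. acc=0xD
Byte[16]=8E: continuation. acc=(acc<<6)|0x0E=0x34E
Byte[17]=B4: continuation. acc=(acc<<6)|0x34=0xD3B4
Completed: cp=U+D3B4 (starts at byte 15)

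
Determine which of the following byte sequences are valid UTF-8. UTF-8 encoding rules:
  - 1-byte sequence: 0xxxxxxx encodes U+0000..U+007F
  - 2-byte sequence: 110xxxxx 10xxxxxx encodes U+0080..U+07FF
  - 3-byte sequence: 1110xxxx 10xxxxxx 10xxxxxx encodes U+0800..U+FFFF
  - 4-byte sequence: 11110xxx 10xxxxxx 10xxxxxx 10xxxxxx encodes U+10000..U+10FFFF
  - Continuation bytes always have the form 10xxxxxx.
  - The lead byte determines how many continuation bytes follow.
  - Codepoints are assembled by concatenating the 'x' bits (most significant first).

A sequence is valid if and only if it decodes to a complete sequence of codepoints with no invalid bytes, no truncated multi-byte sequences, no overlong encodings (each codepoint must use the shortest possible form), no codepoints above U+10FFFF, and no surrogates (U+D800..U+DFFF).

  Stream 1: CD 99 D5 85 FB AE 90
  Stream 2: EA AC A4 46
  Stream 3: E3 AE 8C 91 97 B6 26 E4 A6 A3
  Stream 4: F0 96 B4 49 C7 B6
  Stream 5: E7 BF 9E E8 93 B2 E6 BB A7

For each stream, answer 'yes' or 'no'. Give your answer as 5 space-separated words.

Stream 1: error at byte offset 4. INVALID
Stream 2: decodes cleanly. VALID
Stream 3: error at byte offset 3. INVALID
Stream 4: error at byte offset 3. INVALID
Stream 5: decodes cleanly. VALID

Answer: no yes no no yes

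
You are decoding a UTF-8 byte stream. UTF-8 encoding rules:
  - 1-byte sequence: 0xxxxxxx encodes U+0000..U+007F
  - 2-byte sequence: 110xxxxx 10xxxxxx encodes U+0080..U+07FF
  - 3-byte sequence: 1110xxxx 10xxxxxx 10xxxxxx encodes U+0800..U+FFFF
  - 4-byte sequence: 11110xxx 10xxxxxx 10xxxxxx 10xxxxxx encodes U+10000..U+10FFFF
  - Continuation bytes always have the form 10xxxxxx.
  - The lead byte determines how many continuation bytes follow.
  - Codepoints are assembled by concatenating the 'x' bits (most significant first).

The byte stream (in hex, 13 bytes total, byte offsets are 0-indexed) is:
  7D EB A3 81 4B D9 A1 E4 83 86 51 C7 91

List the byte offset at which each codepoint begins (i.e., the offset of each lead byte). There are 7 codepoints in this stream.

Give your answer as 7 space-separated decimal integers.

Answer: 0 1 4 5 7 10 11

Derivation:
Byte[0]=7D: 1-byte ASCII. cp=U+007D
Byte[1]=EB: 3-byte lead, need 2 cont bytes. acc=0xB
Byte[2]=A3: continuation. acc=(acc<<6)|0x23=0x2E3
Byte[3]=81: continuation. acc=(acc<<6)|0x01=0xB8C1
Completed: cp=U+B8C1 (starts at byte 1)
Byte[4]=4B: 1-byte ASCII. cp=U+004B
Byte[5]=D9: 2-byte lead, need 1 cont bytes. acc=0x19
Byte[6]=A1: continuation. acc=(acc<<6)|0x21=0x661
Completed: cp=U+0661 (starts at byte 5)
Byte[7]=E4: 3-byte lead, need 2 cont bytes. acc=0x4
Byte[8]=83: continuation. acc=(acc<<6)|0x03=0x103
Byte[9]=86: continuation. acc=(acc<<6)|0x06=0x40C6
Completed: cp=U+40C6 (starts at byte 7)
Byte[10]=51: 1-byte ASCII. cp=U+0051
Byte[11]=C7: 2-byte lead, need 1 cont bytes. acc=0x7
Byte[12]=91: continuation. acc=(acc<<6)|0x11=0x1D1
Completed: cp=U+01D1 (starts at byte 11)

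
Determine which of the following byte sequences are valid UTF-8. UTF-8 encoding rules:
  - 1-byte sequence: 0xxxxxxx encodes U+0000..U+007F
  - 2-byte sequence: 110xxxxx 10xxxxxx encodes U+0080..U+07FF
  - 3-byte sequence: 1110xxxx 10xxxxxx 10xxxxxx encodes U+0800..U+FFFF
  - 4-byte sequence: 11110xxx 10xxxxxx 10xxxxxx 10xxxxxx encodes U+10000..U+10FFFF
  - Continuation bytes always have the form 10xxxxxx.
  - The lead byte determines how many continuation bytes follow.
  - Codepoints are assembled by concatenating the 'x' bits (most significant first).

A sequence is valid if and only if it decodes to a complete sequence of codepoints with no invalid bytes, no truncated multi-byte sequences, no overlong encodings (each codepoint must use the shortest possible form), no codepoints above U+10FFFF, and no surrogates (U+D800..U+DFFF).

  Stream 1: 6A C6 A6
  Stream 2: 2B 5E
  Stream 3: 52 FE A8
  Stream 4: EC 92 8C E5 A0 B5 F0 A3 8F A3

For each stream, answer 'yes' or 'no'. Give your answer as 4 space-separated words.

Answer: yes yes no yes

Derivation:
Stream 1: decodes cleanly. VALID
Stream 2: decodes cleanly. VALID
Stream 3: error at byte offset 1. INVALID
Stream 4: decodes cleanly. VALID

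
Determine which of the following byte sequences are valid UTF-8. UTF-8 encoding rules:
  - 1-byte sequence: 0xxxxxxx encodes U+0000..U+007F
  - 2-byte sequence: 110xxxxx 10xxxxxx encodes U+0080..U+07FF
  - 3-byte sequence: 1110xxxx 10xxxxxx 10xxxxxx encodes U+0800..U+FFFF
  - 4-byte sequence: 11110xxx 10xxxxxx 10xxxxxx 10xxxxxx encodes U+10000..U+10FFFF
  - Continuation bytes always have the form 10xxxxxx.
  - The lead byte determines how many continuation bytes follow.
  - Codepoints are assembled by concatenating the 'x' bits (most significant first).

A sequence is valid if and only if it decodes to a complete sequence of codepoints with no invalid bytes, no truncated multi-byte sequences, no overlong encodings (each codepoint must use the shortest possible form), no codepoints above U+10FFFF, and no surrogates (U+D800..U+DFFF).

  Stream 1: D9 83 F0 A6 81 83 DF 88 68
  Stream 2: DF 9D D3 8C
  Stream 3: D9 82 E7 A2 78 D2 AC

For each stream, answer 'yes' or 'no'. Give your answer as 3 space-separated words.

Answer: yes yes no

Derivation:
Stream 1: decodes cleanly. VALID
Stream 2: decodes cleanly. VALID
Stream 3: error at byte offset 4. INVALID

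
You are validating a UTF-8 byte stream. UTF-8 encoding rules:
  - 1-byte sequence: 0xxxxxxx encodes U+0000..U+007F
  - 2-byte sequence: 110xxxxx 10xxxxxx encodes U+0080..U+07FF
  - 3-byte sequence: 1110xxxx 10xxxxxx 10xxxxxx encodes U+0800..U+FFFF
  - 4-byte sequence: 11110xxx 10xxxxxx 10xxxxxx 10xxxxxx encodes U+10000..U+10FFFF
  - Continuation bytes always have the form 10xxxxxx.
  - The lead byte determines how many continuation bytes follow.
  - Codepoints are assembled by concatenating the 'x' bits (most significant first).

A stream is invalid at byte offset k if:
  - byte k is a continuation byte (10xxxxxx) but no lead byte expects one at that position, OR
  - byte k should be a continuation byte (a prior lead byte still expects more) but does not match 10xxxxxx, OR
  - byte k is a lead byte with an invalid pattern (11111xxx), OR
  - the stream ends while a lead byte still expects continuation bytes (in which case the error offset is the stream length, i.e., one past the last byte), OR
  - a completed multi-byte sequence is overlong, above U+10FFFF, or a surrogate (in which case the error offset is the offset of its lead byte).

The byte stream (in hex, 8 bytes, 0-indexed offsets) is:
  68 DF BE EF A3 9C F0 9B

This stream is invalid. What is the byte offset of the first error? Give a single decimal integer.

Byte[0]=68: 1-byte ASCII. cp=U+0068
Byte[1]=DF: 2-byte lead, need 1 cont bytes. acc=0x1F
Byte[2]=BE: continuation. acc=(acc<<6)|0x3E=0x7FE
Completed: cp=U+07FE (starts at byte 1)
Byte[3]=EF: 3-byte lead, need 2 cont bytes. acc=0xF
Byte[4]=A3: continuation. acc=(acc<<6)|0x23=0x3E3
Byte[5]=9C: continuation. acc=(acc<<6)|0x1C=0xF8DC
Completed: cp=U+F8DC (starts at byte 3)
Byte[6]=F0: 4-byte lead, need 3 cont bytes. acc=0x0
Byte[7]=9B: continuation. acc=(acc<<6)|0x1B=0x1B
Byte[8]: stream ended, expected continuation. INVALID

Answer: 8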